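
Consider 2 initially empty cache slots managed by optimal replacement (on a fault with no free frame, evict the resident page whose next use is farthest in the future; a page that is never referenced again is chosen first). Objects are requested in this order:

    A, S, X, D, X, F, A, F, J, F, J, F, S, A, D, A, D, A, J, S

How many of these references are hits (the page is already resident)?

A -> miss, frames (A)
S -> miss, frames (A S)
X -> miss, evict S, frames (A X)
D -> miss, evict A, frames (X D)
X -> hit
F -> miss, evict X, frames (D F)
A -> miss, evict D, frames (F A)
F -> hit
J -> miss, evict A, frames (F J)
F -> hit
J -> hit
F -> hit
S -> miss, evict F, frames (J S)
A -> miss, evict S, frames (J A)
D -> miss, evict J, frames (A D)
A -> hit
D -> hit
A -> hit
J -> miss, evict D, frames (A J)
S -> miss, evict J, frames (A S)
Hits: 8.

8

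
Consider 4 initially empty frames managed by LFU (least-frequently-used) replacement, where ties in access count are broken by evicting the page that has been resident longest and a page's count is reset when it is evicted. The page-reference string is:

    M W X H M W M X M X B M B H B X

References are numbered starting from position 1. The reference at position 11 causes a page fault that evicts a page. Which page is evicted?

pos 1: M → fault, frames [M]
pos 2: W → fault, frames [M, W]
pos 3: X → fault, frames [M, W, X]
pos 4: H → fault, frames [M, W, X, H]
pos 5: M → hit
pos 6: W → hit
pos 7: M → hit
pos 8: X → hit
pos 9: M → hit
pos 10: X → hit
pos 11: B → fault, evict H, frames [M, W, X, B]
At position 11, page H is evicted.

H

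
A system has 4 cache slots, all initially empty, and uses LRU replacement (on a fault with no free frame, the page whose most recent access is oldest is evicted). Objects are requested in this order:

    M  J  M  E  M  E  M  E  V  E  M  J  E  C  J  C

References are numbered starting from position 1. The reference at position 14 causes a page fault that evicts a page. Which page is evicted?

pos 1: M → miss, frames {M}
pos 2: J → miss, frames {M,J}
pos 3: M → hit
pos 4: E → miss, frames {J,M,E}
pos 5: M → hit
pos 6: E → hit
pos 7: M → hit
pos 8: E → hit
pos 9: V → miss, frames {J,M,E,V}
pos 10: E → hit
pos 11: M → hit
pos 12: J → hit
pos 13: E → hit
pos 14: C → miss, evict V, frames {M,J,E,C}
At position 14, page V is evicted.

V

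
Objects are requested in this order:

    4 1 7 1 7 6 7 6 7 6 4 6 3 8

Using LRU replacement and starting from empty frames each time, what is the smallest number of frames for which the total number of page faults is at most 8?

2

f=1: 14 faults
f=2: 7 faults
f=3: 7 faults
f=4: 6 faults
f=5: 6 faults
f=6: 6 faults
Smallest f with faults ≤ 8 is 2.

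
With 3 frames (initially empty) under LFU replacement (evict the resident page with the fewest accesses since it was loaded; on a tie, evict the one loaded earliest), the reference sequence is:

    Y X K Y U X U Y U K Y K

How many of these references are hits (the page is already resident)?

6

Y -> miss, frames {Y}
X -> miss, frames {Y,X}
K -> miss, frames {Y,X,K}
Y -> hit
U -> miss, evict X, frames {Y,K,U}
X -> miss, evict K, frames {Y,U,X}
U -> hit
Y -> hit
U -> hit
K -> miss, evict X, frames {Y,U,K}
Y -> hit
K -> hit
Hits: 6.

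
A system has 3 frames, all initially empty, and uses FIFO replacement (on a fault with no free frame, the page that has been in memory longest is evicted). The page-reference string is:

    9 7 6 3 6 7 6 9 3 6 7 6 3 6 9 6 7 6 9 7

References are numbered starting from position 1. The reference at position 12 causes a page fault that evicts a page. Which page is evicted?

pos 1: 9 → fault, frames {9}
pos 2: 7 → fault, frames {9,7}
pos 3: 6 → fault, frames {9,7,6}
pos 4: 3 → fault, evict 9, frames {7,6,3}
pos 5: 6 → hit
pos 6: 7 → hit
pos 7: 6 → hit
pos 8: 9 → fault, evict 7, frames {6,3,9}
pos 9: 3 → hit
pos 10: 6 → hit
pos 11: 7 → fault, evict 6, frames {3,9,7}
pos 12: 6 → fault, evict 3, frames {9,7,6}
At position 12, page 3 is evicted.

3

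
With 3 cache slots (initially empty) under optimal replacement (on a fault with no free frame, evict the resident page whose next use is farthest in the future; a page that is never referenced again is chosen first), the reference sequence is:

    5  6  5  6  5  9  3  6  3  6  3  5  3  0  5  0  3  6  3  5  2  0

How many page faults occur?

5 → miss, frames [5]
6 → miss, frames [5, 6]
5 → hit
6 → hit
5 → hit
9 → miss, frames [5, 6, 9]
3 → miss, evict 9, frames [5, 6, 3]
6 → hit
3 → hit
6 → hit
3 → hit
5 → hit
3 → hit
0 → miss, evict 6, frames [5, 3, 0]
5 → hit
0 → hit
3 → hit
6 → miss, evict 0, frames [5, 3, 6]
3 → hit
5 → hit
2 → miss, evict 6, frames [5, 3, 2]
0 → miss, evict 2, frames [5, 3, 0]
Page faults: 8.

8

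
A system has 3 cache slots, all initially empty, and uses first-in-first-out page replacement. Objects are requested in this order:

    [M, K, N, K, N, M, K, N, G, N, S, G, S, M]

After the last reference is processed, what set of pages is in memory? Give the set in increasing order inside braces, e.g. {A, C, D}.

M → fault, frames [M]
K → fault, frames [M, K]
N → fault, frames [M, K, N]
K → hit
N → hit
M → hit
K → hit
N → hit
G → fault, evict M, frames [K, N, G]
N → hit
S → fault, evict K, frames [N, G, S]
G → hit
S → hit
M → fault, evict N, frames [G, S, M]

{G, M, S}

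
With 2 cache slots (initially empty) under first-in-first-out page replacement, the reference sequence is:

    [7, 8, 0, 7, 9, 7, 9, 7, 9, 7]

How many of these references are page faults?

5

7: fault, frames (7)
8: fault, frames (7 8)
0: fault, evict 7, frames (8 0)
7: fault, evict 8, frames (0 7)
9: fault, evict 0, frames (7 9)
7: hit
9: hit
7: hit
9: hit
7: hit
Page faults: 5.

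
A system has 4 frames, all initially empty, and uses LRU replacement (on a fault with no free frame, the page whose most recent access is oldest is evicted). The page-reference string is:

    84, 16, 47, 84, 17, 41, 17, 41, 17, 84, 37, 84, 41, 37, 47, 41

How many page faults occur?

7

84 -> miss, frames (84)
16 -> miss, frames (84 16)
47 -> miss, frames (84 16 47)
84 -> hit
17 -> miss, frames (16 47 84 17)
41 -> miss, evict 16, frames (47 84 17 41)
17 -> hit
41 -> hit
17 -> hit
84 -> hit
37 -> miss, evict 47, frames (41 17 84 37)
84 -> hit
41 -> hit
37 -> hit
47 -> miss, evict 17, frames (84 41 37 47)
41 -> hit
Page faults: 7.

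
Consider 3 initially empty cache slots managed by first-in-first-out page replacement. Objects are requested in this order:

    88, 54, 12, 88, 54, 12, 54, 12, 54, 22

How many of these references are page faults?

88: fault, frames {88}
54: fault, frames {88,54}
12: fault, frames {88,54,12}
88: hit
54: hit
12: hit
54: hit
12: hit
54: hit
22: fault, evict 88, frames {54,12,22}
Page faults: 4.

4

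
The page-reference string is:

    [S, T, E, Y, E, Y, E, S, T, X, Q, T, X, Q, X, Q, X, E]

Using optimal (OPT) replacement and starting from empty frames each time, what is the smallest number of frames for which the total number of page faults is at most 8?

f=1: 18 faults
f=2: 10 faults
f=3: 8 faults
f=4: 6 faults
f=5: 6 faults
f=6: 6 faults
Smallest f with faults ≤ 8 is 3.

3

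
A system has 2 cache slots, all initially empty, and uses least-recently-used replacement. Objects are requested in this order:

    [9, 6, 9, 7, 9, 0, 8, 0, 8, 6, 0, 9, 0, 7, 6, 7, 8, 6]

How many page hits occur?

9: fault, frames (9)
6: fault, frames (9 6)
9: hit
7: fault, evict 6, frames (9 7)
9: hit
0: fault, evict 7, frames (9 0)
8: fault, evict 9, frames (0 8)
0: hit
8: hit
6: fault, evict 0, frames (8 6)
0: fault, evict 8, frames (6 0)
9: fault, evict 6, frames (0 9)
0: hit
7: fault, evict 9, frames (0 7)
6: fault, evict 0, frames (7 6)
7: hit
8: fault, evict 6, frames (7 8)
6: fault, evict 7, frames (8 6)
Hits: 6.

6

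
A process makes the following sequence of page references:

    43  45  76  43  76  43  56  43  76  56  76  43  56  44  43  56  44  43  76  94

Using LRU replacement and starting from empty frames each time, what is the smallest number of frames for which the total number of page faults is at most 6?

4

f=1: 20 faults
f=2: 16 faults
f=3: 7 faults
f=4: 6 faults
f=5: 6 faults
f=6: 6 faults
Smallest f with faults ≤ 6 is 4.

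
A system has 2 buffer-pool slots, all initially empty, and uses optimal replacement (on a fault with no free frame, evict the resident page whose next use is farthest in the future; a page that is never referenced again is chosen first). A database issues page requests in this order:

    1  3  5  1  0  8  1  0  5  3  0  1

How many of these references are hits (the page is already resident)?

1 -> miss, frames (1)
3 -> miss, frames (1 3)
5 -> miss, evict 3, frames (1 5)
1 -> hit
0 -> miss, evict 5, frames (1 0)
8 -> miss, evict 0, frames (1 8)
1 -> hit
0 -> miss, evict 8, frames (1 0)
5 -> miss, evict 1, frames (0 5)
3 -> miss, evict 5, frames (0 3)
0 -> hit
1 -> miss, evict 3, frames (0 1)
Hits: 3.

3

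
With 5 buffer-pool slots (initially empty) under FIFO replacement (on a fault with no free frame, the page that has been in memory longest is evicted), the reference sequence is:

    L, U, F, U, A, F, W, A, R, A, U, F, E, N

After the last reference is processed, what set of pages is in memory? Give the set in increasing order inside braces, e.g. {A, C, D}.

L: miss, frames [L]
U: miss, frames [L, U]
F: miss, frames [L, U, F]
U: hit
A: miss, frames [L, U, F, A]
F: hit
W: miss, frames [L, U, F, A, W]
A: hit
R: miss, evict L, frames [U, F, A, W, R]
A: hit
U: hit
F: hit
E: miss, evict U, frames [F, A, W, R, E]
N: miss, evict F, frames [A, W, R, E, N]

{A, E, N, R, W}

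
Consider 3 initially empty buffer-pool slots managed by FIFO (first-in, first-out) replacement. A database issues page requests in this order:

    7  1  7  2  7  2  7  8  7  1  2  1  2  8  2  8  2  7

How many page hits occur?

9

7: miss, frames (7)
1: miss, frames (7 1)
7: hit
2: miss, frames (7 1 2)
7: hit
2: hit
7: hit
8: miss, evict 7, frames (1 2 8)
7: miss, evict 1, frames (2 8 7)
1: miss, evict 2, frames (8 7 1)
2: miss, evict 8, frames (7 1 2)
1: hit
2: hit
8: miss, evict 7, frames (1 2 8)
2: hit
8: hit
2: hit
7: miss, evict 1, frames (2 8 7)
Hits: 9.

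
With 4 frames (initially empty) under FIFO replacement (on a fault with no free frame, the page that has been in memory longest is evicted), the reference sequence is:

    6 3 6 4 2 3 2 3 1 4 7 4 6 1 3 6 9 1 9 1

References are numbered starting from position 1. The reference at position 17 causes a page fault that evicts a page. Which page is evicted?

pos 1: 6 → fault, frames {6}
pos 2: 3 → fault, frames {6,3}
pos 3: 6 → hit
pos 4: 4 → fault, frames {6,3,4}
pos 5: 2 → fault, frames {6,3,4,2}
pos 6: 3 → hit
pos 7: 2 → hit
pos 8: 3 → hit
pos 9: 1 → fault, evict 6, frames {3,4,2,1}
pos 10: 4 → hit
pos 11: 7 → fault, evict 3, frames {4,2,1,7}
pos 12: 4 → hit
pos 13: 6 → fault, evict 4, frames {2,1,7,6}
pos 14: 1 → hit
pos 15: 3 → fault, evict 2, frames {1,7,6,3}
pos 16: 6 → hit
pos 17: 9 → fault, evict 1, frames {7,6,3,9}
At position 17, page 1 is evicted.

1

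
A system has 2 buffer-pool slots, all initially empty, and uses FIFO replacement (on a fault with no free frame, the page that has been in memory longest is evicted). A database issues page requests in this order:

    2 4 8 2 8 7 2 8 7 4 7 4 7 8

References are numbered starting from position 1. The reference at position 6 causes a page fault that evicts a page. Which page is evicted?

8

pos 1: 2 → miss, frames [2]
pos 2: 4 → miss, frames [2, 4]
pos 3: 8 → miss, evict 2, frames [4, 8]
pos 4: 2 → miss, evict 4, frames [8, 2]
pos 5: 8 → hit
pos 6: 7 → miss, evict 8, frames [2, 7]
At position 6, page 8 is evicted.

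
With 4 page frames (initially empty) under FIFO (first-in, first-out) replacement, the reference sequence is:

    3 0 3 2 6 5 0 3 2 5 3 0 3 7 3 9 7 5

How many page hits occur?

3: miss, frames {3}
0: miss, frames {3,0}
3: hit
2: miss, frames {3,0,2}
6: miss, frames {3,0,2,6}
5: miss, evict 3, frames {0,2,6,5}
0: hit
3: miss, evict 0, frames {2,6,5,3}
2: hit
5: hit
3: hit
0: miss, evict 2, frames {6,5,3,0}
3: hit
7: miss, evict 6, frames {5,3,0,7}
3: hit
9: miss, evict 5, frames {3,0,7,9}
7: hit
5: miss, evict 3, frames {0,7,9,5}
Hits: 8.

8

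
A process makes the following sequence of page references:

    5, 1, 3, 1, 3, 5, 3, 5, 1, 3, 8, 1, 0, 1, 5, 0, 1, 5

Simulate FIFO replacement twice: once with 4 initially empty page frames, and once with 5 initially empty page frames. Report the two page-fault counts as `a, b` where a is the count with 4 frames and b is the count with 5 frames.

4 frames: F F F . . . . . . . F . F . F . F . → 7 faults.
5 frames: F F F . . . . . . . F . F . . . . . → 5 faults.
5 < 7: adding a frame reduced faults, as is typical.

7, 5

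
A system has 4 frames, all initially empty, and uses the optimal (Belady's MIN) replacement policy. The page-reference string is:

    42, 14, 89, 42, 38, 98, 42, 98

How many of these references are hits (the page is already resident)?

3

42 → miss, frames {42}
14 → miss, frames {42,14}
89 → miss, frames {42,14,89}
42 → hit
38 → miss, frames {42,14,89,38}
98 → miss, evict 38, frames {42,14,89,98}
42 → hit
98 → hit
Hits: 3.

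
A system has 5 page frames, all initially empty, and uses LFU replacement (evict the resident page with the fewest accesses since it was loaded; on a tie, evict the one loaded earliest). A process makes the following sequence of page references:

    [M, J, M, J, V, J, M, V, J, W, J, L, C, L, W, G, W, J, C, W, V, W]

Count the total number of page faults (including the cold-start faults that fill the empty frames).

M → miss, frames (M)
J → miss, frames (M J)
M → hit
J → hit
V → miss, frames (M J V)
J → hit
M → hit
V → hit
J → hit
W → miss, frames (M J V W)
J → hit
L → miss, frames (M J V W L)
C → miss, evict W, frames (M J V L C)
L → hit
W → miss, evict C, frames (M J V L W)
G → miss, evict W, frames (M J V L G)
W → miss, evict G, frames (M J V L W)
J → hit
C → miss, evict W, frames (M J V L C)
W → miss, evict C, frames (M J V L W)
V → hit
W → hit
Page faults: 11.

11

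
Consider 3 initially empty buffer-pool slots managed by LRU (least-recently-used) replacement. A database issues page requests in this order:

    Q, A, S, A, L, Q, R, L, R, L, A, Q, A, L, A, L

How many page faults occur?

8

Q: fault, frames {Q}
A: fault, frames {Q,A}
S: fault, frames {Q,A,S}
A: hit
L: fault, evict Q, frames {S,A,L}
Q: fault, evict S, frames {A,L,Q}
R: fault, evict A, frames {L,Q,R}
L: hit
R: hit
L: hit
A: fault, evict Q, frames {R,L,A}
Q: fault, evict R, frames {L,A,Q}
A: hit
L: hit
A: hit
L: hit
Page faults: 8.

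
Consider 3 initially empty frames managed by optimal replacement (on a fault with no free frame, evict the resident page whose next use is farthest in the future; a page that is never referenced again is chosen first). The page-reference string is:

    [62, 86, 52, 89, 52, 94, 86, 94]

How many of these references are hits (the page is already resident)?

62: fault, frames [62]
86: fault, frames [62, 86]
52: fault, frames [62, 86, 52]
89: fault, evict 62, frames [86, 52, 89]
52: hit
94: fault, evict 89, frames [86, 52, 94]
86: hit
94: hit
Hits: 3.

3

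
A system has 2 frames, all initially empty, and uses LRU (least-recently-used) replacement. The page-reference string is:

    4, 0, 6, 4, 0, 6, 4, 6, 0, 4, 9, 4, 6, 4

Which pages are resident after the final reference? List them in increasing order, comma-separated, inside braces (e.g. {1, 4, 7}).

4 -> miss, frames [4]
0 -> miss, frames [4, 0]
6 -> miss, evict 4, frames [0, 6]
4 -> miss, evict 0, frames [6, 4]
0 -> miss, evict 6, frames [4, 0]
6 -> miss, evict 4, frames [0, 6]
4 -> miss, evict 0, frames [6, 4]
6 -> hit
0 -> miss, evict 4, frames [6, 0]
4 -> miss, evict 6, frames [0, 4]
9 -> miss, evict 0, frames [4, 9]
4 -> hit
6 -> miss, evict 9, frames [4, 6]
4 -> hit

{4, 6}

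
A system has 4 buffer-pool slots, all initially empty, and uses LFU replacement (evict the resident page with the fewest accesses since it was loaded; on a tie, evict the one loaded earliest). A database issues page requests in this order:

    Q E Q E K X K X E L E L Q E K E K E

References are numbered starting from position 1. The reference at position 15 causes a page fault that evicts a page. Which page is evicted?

pos 1: Q: miss, frames [Q]
pos 2: E: miss, frames [Q, E]
pos 3: Q: hit
pos 4: E: hit
pos 5: K: miss, frames [Q, E, K]
pos 6: X: miss, frames [Q, E, K, X]
pos 7: K: hit
pos 8: X: hit
pos 9: E: hit
pos 10: L: miss, evict Q, frames [E, K, X, L]
pos 11: E: hit
pos 12: L: hit
pos 13: Q: miss, evict K, frames [E, X, L, Q]
pos 14: E: hit
pos 15: K: miss, evict Q, frames [E, X, L, K]
At position 15, page Q is evicted.

Q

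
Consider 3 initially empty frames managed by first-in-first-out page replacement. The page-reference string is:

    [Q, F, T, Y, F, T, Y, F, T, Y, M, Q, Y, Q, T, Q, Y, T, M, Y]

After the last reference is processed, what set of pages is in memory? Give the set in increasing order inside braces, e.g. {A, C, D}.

{M, T, Y}

Q -> fault, frames {Q}
F -> fault, frames {Q,F}
T -> fault, frames {Q,F,T}
Y -> fault, evict Q, frames {F,T,Y}
F -> hit
T -> hit
Y -> hit
F -> hit
T -> hit
Y -> hit
M -> fault, evict F, frames {T,Y,M}
Q -> fault, evict T, frames {Y,M,Q}
Y -> hit
Q -> hit
T -> fault, evict Y, frames {M,Q,T}
Q -> hit
Y -> fault, evict M, frames {Q,T,Y}
T -> hit
M -> fault, evict Q, frames {T,Y,M}
Y -> hit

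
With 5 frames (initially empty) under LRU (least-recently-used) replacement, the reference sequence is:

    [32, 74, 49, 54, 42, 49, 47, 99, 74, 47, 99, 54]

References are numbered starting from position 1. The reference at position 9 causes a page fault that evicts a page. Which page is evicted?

pos 1: 32 -> miss, frames (32)
pos 2: 74 -> miss, frames (32 74)
pos 3: 49 -> miss, frames (32 74 49)
pos 4: 54 -> miss, frames (32 74 49 54)
pos 5: 42 -> miss, frames (32 74 49 54 42)
pos 6: 49 -> hit
pos 7: 47 -> miss, evict 32, frames (74 54 42 49 47)
pos 8: 99 -> miss, evict 74, frames (54 42 49 47 99)
pos 9: 74 -> miss, evict 54, frames (42 49 47 99 74)
At position 9, page 54 is evicted.

54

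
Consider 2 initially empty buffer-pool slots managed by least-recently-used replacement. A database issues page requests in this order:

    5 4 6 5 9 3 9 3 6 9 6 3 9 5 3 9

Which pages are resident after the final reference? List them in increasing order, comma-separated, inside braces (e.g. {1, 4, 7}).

5: miss, frames [5]
4: miss, frames [5, 4]
6: miss, evict 5, frames [4, 6]
5: miss, evict 4, frames [6, 5]
9: miss, evict 6, frames [5, 9]
3: miss, evict 5, frames [9, 3]
9: hit
3: hit
6: miss, evict 9, frames [3, 6]
9: miss, evict 3, frames [6, 9]
6: hit
3: miss, evict 9, frames [6, 3]
9: miss, evict 6, frames [3, 9]
5: miss, evict 3, frames [9, 5]
3: miss, evict 9, frames [5, 3]
9: miss, evict 5, frames [3, 9]

{3, 9}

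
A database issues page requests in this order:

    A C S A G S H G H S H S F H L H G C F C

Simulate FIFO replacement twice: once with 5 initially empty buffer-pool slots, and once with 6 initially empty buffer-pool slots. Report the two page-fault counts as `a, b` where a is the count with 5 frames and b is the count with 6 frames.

8, 7

5 frames: F F F . F . F . . . . . F . F . . F . . → 8 faults.
6 frames: F F F . F . F . . . . . F . F . . . . . → 7 faults.
7 < 8: adding a frame reduced faults, as is typical.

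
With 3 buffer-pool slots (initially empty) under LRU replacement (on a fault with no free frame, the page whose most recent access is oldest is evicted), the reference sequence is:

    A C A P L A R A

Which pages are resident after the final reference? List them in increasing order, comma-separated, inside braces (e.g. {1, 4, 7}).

A → fault, frames [A]
C → fault, frames [A, C]
A → hit
P → fault, frames [C, A, P]
L → fault, evict C, frames [A, P, L]
A → hit
R → fault, evict P, frames [L, A, R]
A → hit

{A, L, R}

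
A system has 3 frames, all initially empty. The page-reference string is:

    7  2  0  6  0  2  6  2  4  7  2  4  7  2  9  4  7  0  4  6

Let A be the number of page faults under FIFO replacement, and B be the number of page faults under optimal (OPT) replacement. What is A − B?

Under FIFO: F F F F . . . . F F F . . . F F F F . F → 12 faults.
Under OPT: F F F F . . . . F F . . . . F . . F . F → 9 faults.
A − B = 12 − 9 = 3.

3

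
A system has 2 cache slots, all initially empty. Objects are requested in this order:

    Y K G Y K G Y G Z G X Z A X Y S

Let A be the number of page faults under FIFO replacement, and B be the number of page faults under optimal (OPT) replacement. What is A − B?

5

Under FIFO: F F F F F F F . F F F F F F F F → 15 faults.
Under OPT: F F F . F . F . F . F . F . F F → 10 faults.
A − B = 15 − 10 = 5.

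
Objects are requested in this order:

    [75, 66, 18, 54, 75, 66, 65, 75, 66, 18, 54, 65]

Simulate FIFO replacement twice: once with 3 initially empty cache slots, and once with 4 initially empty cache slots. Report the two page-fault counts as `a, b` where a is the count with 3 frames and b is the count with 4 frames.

9, 10

3 frames: F F F F F F F . . F F . → 9 faults.
4 frames: F F F F . . F F F F F F → 10 faults.
10 > 9: adding a frame increased faults — Belady's anomaly.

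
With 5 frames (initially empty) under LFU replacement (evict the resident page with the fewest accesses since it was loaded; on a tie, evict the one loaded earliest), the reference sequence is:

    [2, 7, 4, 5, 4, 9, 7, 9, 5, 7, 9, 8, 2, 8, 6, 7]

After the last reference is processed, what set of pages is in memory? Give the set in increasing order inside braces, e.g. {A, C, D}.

2 -> miss, frames (2)
7 -> miss, frames (2 7)
4 -> miss, frames (2 7 4)
5 -> miss, frames (2 7 4 5)
4 -> hit
9 -> miss, frames (2 7 4 5 9)
7 -> hit
9 -> hit
5 -> hit
7 -> hit
9 -> hit
8 -> miss, evict 2, frames (7 4 5 9 8)
2 -> miss, evict 8, frames (7 4 5 9 2)
8 -> miss, evict 2, frames (7 4 5 9 8)
6 -> miss, evict 8, frames (7 4 5 9 6)
7 -> hit

{4, 5, 6, 7, 9}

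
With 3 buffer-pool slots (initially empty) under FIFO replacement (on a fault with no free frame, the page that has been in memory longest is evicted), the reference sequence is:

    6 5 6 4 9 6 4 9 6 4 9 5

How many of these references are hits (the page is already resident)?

6

6 -> miss, frames [6]
5 -> miss, frames [6, 5]
6 -> hit
4 -> miss, frames [6, 5, 4]
9 -> miss, evict 6, frames [5, 4, 9]
6 -> miss, evict 5, frames [4, 9, 6]
4 -> hit
9 -> hit
6 -> hit
4 -> hit
9 -> hit
5 -> miss, evict 4, frames [9, 6, 5]
Hits: 6.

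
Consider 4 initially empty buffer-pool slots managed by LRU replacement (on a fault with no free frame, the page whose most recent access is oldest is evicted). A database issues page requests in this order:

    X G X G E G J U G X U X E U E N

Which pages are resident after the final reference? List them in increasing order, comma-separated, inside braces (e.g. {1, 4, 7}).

X -> miss, frames {X}
G -> miss, frames {X,G}
X -> hit
G -> hit
E -> miss, frames {X,G,E}
G -> hit
J -> miss, frames {X,E,G,J}
U -> miss, evict X, frames {E,G,J,U}
G -> hit
X -> miss, evict E, frames {J,U,G,X}
U -> hit
X -> hit
E -> miss, evict J, frames {G,U,X,E}
U -> hit
E -> hit
N -> miss, evict G, frames {X,U,E,N}

{E, N, U, X}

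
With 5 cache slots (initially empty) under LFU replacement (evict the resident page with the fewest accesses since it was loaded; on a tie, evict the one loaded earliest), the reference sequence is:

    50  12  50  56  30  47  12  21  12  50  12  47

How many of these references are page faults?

6

50 → fault, frames [50]
12 → fault, frames [50, 12]
50 → hit
56 → fault, frames [50, 12, 56]
30 → fault, frames [50, 12, 56, 30]
47 → fault, frames [50, 12, 56, 30, 47]
12 → hit
21 → fault, evict 56, frames [50, 12, 30, 47, 21]
12 → hit
50 → hit
12 → hit
47 → hit
Page faults: 6.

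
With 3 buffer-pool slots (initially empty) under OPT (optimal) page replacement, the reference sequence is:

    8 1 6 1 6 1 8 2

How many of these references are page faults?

8: fault, frames (8)
1: fault, frames (8 1)
6: fault, frames (8 1 6)
1: hit
6: hit
1: hit
8: hit
2: fault, evict 6, frames (8 1 2)
Page faults: 4.

4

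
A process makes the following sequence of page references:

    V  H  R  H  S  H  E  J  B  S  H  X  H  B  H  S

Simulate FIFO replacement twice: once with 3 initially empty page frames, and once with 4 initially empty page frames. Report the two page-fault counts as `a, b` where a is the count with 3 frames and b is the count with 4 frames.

12, 10

3 frames: F F F . F . F F F F F F . F . F → 12 faults.
4 frames: F F F . F . F F F . F F . . . F → 10 faults.
10 < 12: adding a frame reduced faults, as is typical.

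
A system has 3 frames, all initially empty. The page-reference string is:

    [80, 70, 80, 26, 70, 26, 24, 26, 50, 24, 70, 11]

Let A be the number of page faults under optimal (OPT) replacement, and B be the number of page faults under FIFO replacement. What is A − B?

-1

Under OPT: F F . F . . F . F . . F → 6 faults.
Under FIFO: F F . F . . F . F . F F → 7 faults.
A − B = 6 − 7 = -1.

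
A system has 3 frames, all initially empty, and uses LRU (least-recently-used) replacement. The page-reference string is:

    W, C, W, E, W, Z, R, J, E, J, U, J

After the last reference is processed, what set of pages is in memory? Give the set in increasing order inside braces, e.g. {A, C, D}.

W → miss, frames {W}
C → miss, frames {W,C}
W → hit
E → miss, frames {C,W,E}
W → hit
Z → miss, evict C, frames {E,W,Z}
R → miss, evict E, frames {W,Z,R}
J → miss, evict W, frames {Z,R,J}
E → miss, evict Z, frames {R,J,E}
J → hit
U → miss, evict R, frames {E,J,U}
J → hit

{E, J, U}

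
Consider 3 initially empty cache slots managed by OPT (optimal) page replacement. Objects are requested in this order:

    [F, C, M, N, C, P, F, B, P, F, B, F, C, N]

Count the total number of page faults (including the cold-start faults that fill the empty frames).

F: fault, frames {F}
C: fault, frames {F,C}
M: fault, frames {F,C,M}
N: fault, evict M, frames {F,C,N}
C: hit
P: fault, evict N, frames {F,C,P}
F: hit
B: fault, evict C, frames {F,P,B}
P: hit
F: hit
B: hit
F: hit
C: fault, evict B, frames {F,P,C}
N: fault, evict C, frames {F,P,N}
Page faults: 8.

8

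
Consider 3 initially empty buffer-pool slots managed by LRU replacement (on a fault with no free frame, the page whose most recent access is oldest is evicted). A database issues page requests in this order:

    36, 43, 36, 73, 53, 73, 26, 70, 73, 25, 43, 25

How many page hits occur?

36 → fault, frames [36]
43 → fault, frames [36, 43]
36 → hit
73 → fault, frames [43, 36, 73]
53 → fault, evict 43, frames [36, 73, 53]
73 → hit
26 → fault, evict 36, frames [53, 73, 26]
70 → fault, evict 53, frames [73, 26, 70]
73 → hit
25 → fault, evict 26, frames [70, 73, 25]
43 → fault, evict 70, frames [73, 25, 43]
25 → hit
Hits: 4.

4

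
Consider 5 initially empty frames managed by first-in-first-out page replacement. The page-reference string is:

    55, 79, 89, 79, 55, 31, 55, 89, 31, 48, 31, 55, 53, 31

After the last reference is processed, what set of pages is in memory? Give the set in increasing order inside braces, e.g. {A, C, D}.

55 -> miss, frames {55}
79 -> miss, frames {55,79}
89 -> miss, frames {55,79,89}
79 -> hit
55 -> hit
31 -> miss, frames {55,79,89,31}
55 -> hit
89 -> hit
31 -> hit
48 -> miss, frames {55,79,89,31,48}
31 -> hit
55 -> hit
53 -> miss, evict 55, frames {79,89,31,48,53}
31 -> hit

{31, 48, 53, 79, 89}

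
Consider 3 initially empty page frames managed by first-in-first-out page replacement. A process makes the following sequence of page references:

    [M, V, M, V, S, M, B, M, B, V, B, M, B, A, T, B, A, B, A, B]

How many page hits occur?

M → fault, frames {M}
V → fault, frames {M,V}
M → hit
V → hit
S → fault, frames {M,V,S}
M → hit
B → fault, evict M, frames {V,S,B}
M → fault, evict V, frames {S,B,M}
B → hit
V → fault, evict S, frames {B,M,V}
B → hit
M → hit
B → hit
A → fault, evict B, frames {M,V,A}
T → fault, evict M, frames {V,A,T}
B → fault, evict V, frames {A,T,B}
A → hit
B → hit
A → hit
B → hit
Hits: 11.

11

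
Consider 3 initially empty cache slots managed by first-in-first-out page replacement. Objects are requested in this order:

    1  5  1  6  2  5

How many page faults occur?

4

1: miss, frames (1)
5: miss, frames (1 5)
1: hit
6: miss, frames (1 5 6)
2: miss, evict 1, frames (5 6 2)
5: hit
Page faults: 4.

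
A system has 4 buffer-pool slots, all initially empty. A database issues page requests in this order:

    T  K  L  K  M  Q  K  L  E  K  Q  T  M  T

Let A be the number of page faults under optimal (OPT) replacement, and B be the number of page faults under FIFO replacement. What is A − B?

Under OPT: F F F . F F . . F . . . F . → 7 faults.
Under FIFO: F F F . F F . . F F . F F . → 9 faults.
A − B = 7 − 9 = -2.

-2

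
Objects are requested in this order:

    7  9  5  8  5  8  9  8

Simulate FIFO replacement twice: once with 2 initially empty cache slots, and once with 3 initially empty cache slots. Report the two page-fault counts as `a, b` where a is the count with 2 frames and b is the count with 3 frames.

5, 4

2 frames: F F F F . . F . → 5 faults.
3 frames: F F F F . . . . → 4 faults.
4 < 5: adding a frame reduced faults, as is typical.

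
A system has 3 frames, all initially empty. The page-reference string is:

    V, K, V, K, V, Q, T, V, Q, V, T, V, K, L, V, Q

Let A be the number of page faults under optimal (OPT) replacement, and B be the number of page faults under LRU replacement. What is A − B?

-1

Under OPT: F F . . . F F . . . . . F F . . → 6 faults.
Under LRU: F F . . . F F . . . . . F F . F → 7 faults.
A − B = 6 − 7 = -1.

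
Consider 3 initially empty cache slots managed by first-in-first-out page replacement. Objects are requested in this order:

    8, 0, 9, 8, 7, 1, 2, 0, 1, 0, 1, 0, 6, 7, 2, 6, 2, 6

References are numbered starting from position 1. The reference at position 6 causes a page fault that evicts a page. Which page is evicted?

pos 1: 8: fault, frames (8)
pos 2: 0: fault, frames (8 0)
pos 3: 9: fault, frames (8 0 9)
pos 4: 8: hit
pos 5: 7: fault, evict 8, frames (0 9 7)
pos 6: 1: fault, evict 0, frames (9 7 1)
At position 6, page 0 is evicted.

0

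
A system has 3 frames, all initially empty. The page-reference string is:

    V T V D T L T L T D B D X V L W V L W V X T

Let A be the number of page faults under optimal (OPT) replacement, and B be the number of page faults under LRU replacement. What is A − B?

-1

Under OPT: F F . F . F . . . . F . F F . F . . . . F F → 10 faults.
Under LRU: F F . F . F . . . . F . F F F F . . . . F F → 11 faults.
A − B = 10 − 11 = -1.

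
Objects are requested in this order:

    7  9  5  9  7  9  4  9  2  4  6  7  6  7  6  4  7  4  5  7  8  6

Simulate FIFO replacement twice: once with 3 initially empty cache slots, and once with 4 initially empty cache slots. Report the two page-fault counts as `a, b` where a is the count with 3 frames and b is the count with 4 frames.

3 frames: F F F . . . F . F . F F . . . F . . F . F F → 11 faults.
4 frames: F F F . . . F . F . F F . . . . . . F . F . → 9 faults.
9 < 11: adding a frame reduced faults, as is typical.

11, 9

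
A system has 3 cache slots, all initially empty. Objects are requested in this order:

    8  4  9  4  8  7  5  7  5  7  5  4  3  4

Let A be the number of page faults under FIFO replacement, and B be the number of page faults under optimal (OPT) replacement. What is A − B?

1

Under FIFO: F F F . . F F . . . . F F . → 7 faults.
Under OPT: F F F . . F F . . . . . F . → 6 faults.
A − B = 7 − 6 = 1.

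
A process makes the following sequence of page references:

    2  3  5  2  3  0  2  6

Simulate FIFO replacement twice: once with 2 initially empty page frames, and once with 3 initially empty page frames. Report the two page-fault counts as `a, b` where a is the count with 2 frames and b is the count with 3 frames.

2 frames: F F F F F F F F → 8 faults.
3 frames: F F F . . F F F → 6 faults.
6 < 8: adding a frame reduced faults, as is typical.

8, 6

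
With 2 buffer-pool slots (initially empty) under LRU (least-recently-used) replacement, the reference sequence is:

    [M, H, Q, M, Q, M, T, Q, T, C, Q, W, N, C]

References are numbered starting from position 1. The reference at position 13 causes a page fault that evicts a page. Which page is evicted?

pos 1: M -> miss, frames {M}
pos 2: H -> miss, frames {M,H}
pos 3: Q -> miss, evict M, frames {H,Q}
pos 4: M -> miss, evict H, frames {Q,M}
pos 5: Q -> hit
pos 6: M -> hit
pos 7: T -> miss, evict Q, frames {M,T}
pos 8: Q -> miss, evict M, frames {T,Q}
pos 9: T -> hit
pos 10: C -> miss, evict Q, frames {T,C}
pos 11: Q -> miss, evict T, frames {C,Q}
pos 12: W -> miss, evict C, frames {Q,W}
pos 13: N -> miss, evict Q, frames {W,N}
At position 13, page Q is evicted.

Q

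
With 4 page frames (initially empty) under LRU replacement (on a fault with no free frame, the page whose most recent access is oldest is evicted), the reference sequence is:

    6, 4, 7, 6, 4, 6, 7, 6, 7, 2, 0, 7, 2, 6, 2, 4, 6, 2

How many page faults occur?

6: miss, frames (6)
4: miss, frames (6 4)
7: miss, frames (6 4 7)
6: hit
4: hit
6: hit
7: hit
6: hit
7: hit
2: miss, frames (4 6 7 2)
0: miss, evict 4, frames (6 7 2 0)
7: hit
2: hit
6: hit
2: hit
4: miss, evict 0, frames (7 6 2 4)
6: hit
2: hit
Page faults: 6.

6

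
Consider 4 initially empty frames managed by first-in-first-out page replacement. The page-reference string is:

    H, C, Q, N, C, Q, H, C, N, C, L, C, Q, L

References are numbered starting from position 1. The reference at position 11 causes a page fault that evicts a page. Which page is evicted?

H

pos 1: H -> fault, frames {H}
pos 2: C -> fault, frames {H,C}
pos 3: Q -> fault, frames {H,C,Q}
pos 4: N -> fault, frames {H,C,Q,N}
pos 5: C -> hit
pos 6: Q -> hit
pos 7: H -> hit
pos 8: C -> hit
pos 9: N -> hit
pos 10: C -> hit
pos 11: L -> fault, evict H, frames {C,Q,N,L}
At position 11, page H is evicted.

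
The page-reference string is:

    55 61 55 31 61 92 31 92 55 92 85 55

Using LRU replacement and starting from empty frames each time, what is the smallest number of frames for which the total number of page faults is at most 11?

f=1: 12 faults
f=2: 9 faults
f=3: 6 faults
f=4: 5 faults
f=5: 5 faults
Smallest f with faults ≤ 11 is 2.

2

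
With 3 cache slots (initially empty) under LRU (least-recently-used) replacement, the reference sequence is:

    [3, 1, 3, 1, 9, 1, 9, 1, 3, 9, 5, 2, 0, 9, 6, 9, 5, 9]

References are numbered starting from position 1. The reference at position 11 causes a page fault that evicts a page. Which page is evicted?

1

pos 1: 3 -> miss, frames (3)
pos 2: 1 -> miss, frames (3 1)
pos 3: 3 -> hit
pos 4: 1 -> hit
pos 5: 9 -> miss, frames (3 1 9)
pos 6: 1 -> hit
pos 7: 9 -> hit
pos 8: 1 -> hit
pos 9: 3 -> hit
pos 10: 9 -> hit
pos 11: 5 -> miss, evict 1, frames (3 9 5)
At position 11, page 1 is evicted.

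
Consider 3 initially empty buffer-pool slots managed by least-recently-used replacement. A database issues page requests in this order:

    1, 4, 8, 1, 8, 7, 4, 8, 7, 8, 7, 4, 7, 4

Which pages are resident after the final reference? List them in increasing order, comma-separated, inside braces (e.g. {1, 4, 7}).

{4, 7, 8}

1 -> miss, frames [1]
4 -> miss, frames [1, 4]
8 -> miss, frames [1, 4, 8]
1 -> hit
8 -> hit
7 -> miss, evict 4, frames [1, 8, 7]
4 -> miss, evict 1, frames [8, 7, 4]
8 -> hit
7 -> hit
8 -> hit
7 -> hit
4 -> hit
7 -> hit
4 -> hit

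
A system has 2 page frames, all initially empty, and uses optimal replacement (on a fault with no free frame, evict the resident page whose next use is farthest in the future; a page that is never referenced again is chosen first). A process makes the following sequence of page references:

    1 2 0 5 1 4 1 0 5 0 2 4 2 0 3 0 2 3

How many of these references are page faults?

12

1 -> miss, frames [1]
2 -> miss, frames [1, 2]
0 -> miss, evict 2, frames [1, 0]
5 -> miss, evict 0, frames [1, 5]
1 -> hit
4 -> miss, evict 5, frames [1, 4]
1 -> hit
0 -> miss, evict 1, frames [4, 0]
5 -> miss, evict 4, frames [0, 5]
0 -> hit
2 -> miss, evict 5, frames [0, 2]
4 -> miss, evict 0, frames [2, 4]
2 -> hit
0 -> miss, evict 4, frames [2, 0]
3 -> miss, evict 2, frames [0, 3]
0 -> hit
2 -> miss, evict 0, frames [3, 2]
3 -> hit
Page faults: 12.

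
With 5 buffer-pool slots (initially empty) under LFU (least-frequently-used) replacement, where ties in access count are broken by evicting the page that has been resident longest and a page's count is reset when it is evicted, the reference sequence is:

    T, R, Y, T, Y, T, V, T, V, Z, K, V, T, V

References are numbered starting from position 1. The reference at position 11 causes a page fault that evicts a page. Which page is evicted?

R

pos 1: T -> miss, frames (T)
pos 2: R -> miss, frames (T R)
pos 3: Y -> miss, frames (T R Y)
pos 4: T -> hit
pos 5: Y -> hit
pos 6: T -> hit
pos 7: V -> miss, frames (T R Y V)
pos 8: T -> hit
pos 9: V -> hit
pos 10: Z -> miss, frames (T R Y V Z)
pos 11: K -> miss, evict R, frames (T Y V Z K)
At position 11, page R is evicted.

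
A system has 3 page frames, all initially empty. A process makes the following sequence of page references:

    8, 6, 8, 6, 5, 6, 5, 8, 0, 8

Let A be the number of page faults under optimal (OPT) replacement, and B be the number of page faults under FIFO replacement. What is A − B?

-1

Under OPT: F F . . F . . . F . → 4 faults.
Under FIFO: F F . . F . . . F F → 5 faults.
A − B = 4 − 5 = -1.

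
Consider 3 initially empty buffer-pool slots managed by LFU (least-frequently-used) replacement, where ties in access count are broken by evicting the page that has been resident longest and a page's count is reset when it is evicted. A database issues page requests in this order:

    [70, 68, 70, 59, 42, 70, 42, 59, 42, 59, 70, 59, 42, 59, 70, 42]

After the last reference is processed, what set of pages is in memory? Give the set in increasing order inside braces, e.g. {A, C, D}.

{42, 59, 70}

70: fault, frames {70}
68: fault, frames {70,68}
70: hit
59: fault, frames {70,68,59}
42: fault, evict 68, frames {70,59,42}
70: hit
42: hit
59: hit
42: hit
59: hit
70: hit
59: hit
42: hit
59: hit
70: hit
42: hit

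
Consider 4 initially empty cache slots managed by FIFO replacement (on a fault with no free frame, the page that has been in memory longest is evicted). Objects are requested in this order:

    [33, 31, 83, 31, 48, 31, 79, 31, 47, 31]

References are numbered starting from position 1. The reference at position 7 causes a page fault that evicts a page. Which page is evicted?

pos 1: 33: fault, frames (33)
pos 2: 31: fault, frames (33 31)
pos 3: 83: fault, frames (33 31 83)
pos 4: 31: hit
pos 5: 48: fault, frames (33 31 83 48)
pos 6: 31: hit
pos 7: 79: fault, evict 33, frames (31 83 48 79)
At position 7, page 33 is evicted.

33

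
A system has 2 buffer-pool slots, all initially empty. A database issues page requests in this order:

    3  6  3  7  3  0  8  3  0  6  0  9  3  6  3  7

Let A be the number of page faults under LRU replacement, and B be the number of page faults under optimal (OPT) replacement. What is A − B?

Under LRU: F F . F . F F F F F . F F F . F → 12 faults.
Under OPT: F F . F . F F . F F . F F . . F → 10 faults.
A − B = 12 − 10 = 2.

2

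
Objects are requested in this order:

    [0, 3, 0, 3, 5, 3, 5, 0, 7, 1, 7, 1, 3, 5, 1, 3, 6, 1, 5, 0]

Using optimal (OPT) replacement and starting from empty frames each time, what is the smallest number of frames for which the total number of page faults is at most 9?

3

f=1: 20 faults
f=2: 12 faults
f=3: 8 faults
f=4: 7 faults
f=5: 6 faults
f=6: 6 faults
Smallest f with faults ≤ 9 is 3.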